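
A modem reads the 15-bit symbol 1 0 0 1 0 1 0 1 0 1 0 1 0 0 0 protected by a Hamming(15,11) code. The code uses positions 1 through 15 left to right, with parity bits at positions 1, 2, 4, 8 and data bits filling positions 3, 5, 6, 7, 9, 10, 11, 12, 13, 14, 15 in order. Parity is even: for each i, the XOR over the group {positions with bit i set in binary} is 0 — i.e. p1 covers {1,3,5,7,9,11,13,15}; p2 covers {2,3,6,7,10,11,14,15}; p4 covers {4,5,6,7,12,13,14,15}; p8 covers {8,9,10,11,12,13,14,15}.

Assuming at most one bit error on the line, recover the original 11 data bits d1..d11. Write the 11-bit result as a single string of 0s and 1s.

s1 (pos 1,3,5,7,9,11,13,15): 1⊕0⊕0⊕0⊕0⊕0⊕0⊕0 = 1
s2 (pos 2,3,6,7,10,11,14,15): 0⊕0⊕1⊕0⊕1⊕0⊕0⊕0 = 0
s4 (pos 4,5,6,7,12,13,14,15): 1⊕0⊕1⊕0⊕1⊕0⊕0⊕0 = 1
s8 (pos 8,9,10,11,12,13,14,15): 1⊕0⊕1⊕0⊕1⊕0⊕0⊕0 = 1
Syndrome s8…s1 = 1101 → error at position 13.
Flip position 13: 100101010101000 → 100101010101100
Read data bits from positions 3,5,6,7,9,10,11,12,13,14,15: 00100101100

00100101100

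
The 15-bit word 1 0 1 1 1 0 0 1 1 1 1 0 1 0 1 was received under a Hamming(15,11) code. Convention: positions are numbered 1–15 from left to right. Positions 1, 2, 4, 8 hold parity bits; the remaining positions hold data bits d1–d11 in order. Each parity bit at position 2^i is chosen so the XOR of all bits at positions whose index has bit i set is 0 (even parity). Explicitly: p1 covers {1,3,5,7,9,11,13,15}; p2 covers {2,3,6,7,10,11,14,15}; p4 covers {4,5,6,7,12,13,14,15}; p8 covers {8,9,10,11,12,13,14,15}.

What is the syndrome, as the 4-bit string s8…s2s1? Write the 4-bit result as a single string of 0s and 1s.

0001

s1 (pos 1,3,5,7,9,11,13,15): 1⊕1⊕1⊕0⊕1⊕1⊕1⊕1 = 1
s2 (pos 2,3,6,7,10,11,14,15): 0⊕1⊕0⊕0⊕1⊕1⊕0⊕1 = 0
s4 (pos 4,5,6,7,12,13,14,15): 1⊕1⊕0⊕0⊕0⊕1⊕0⊕1 = 0
s8 (pos 8,9,10,11,12,13,14,15): 1⊕1⊕1⊕1⊕0⊕1⊕0⊕1 = 0
Syndrome s8…s1 = 0001 → error at position 1.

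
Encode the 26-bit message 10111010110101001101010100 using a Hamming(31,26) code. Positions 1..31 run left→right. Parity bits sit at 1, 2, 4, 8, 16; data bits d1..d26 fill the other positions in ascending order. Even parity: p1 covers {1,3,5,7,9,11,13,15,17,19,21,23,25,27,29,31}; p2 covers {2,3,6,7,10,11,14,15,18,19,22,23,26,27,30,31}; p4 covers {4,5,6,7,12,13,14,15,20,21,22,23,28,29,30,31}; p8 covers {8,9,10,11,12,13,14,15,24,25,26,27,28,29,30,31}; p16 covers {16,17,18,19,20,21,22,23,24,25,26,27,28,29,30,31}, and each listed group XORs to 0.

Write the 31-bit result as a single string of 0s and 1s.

Place data at non-parity positions: p1 p2 1 p4 0 1 1 p8 1 0 1 0 1 1 0 p16 1 0 1 0 0 1 1 0 1 0 1 0 1 0 0
p1 (pos 1,3,5,7,9,11,13,15,17,19,21,23,25,27,29,31): XOR of data positions = 1⊕0⊕1⊕1⊕1⊕1⊕0⊕1⊕1⊕0⊕1⊕1⊕1⊕1⊕0 = 1
p2 (pos 2,3,6,7,10,11,14,15,18,19,22,23,26,27,30,31): XOR of data positions = 1⊕1⊕1⊕0⊕1⊕1⊕0⊕0⊕1⊕1⊕1⊕0⊕1⊕0⊕0 = 1
p4 (pos 4,5,6,7,12,13,14,15,20,21,22,23,28,29,30,31): XOR of data positions = 0⊕1⊕1⊕0⊕1⊕1⊕0⊕0⊕0⊕1⊕1⊕0⊕1⊕0⊕0 = 1
p8 (pos 8,9,10,11,12,13,14,15,24,25,26,27,28,29,30,31): XOR of data positions = 1⊕0⊕1⊕0⊕1⊕1⊕0⊕0⊕1⊕0⊕1⊕0⊕1⊕0⊕0 = 1
p16 (pos 16,17,18,19,20,21,22,23,24,25,26,27,28,29,30,31): XOR of data positions = 1⊕0⊕1⊕0⊕0⊕1⊕1⊕0⊕1⊕0⊕1⊕0⊕1⊕0⊕0 = 1
Codeword: 1111011110101101101001101010100

1111011110101101101001101010100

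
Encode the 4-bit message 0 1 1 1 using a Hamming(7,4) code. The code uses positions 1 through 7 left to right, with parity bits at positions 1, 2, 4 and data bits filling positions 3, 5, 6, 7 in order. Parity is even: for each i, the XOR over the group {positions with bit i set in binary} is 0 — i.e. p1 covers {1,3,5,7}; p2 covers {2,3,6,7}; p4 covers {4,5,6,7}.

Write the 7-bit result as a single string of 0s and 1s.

0001111

Place data at non-parity positions: p1 p2 0 p4 1 1 1
p1 (pos 1,3,5,7): XOR of data positions = 0⊕1⊕1 = 0
p2 (pos 2,3,6,7): XOR of data positions = 0⊕1⊕1 = 0
p4 (pos 4,5,6,7): XOR of data positions = 1⊕1⊕1 = 1
Codeword: 0001111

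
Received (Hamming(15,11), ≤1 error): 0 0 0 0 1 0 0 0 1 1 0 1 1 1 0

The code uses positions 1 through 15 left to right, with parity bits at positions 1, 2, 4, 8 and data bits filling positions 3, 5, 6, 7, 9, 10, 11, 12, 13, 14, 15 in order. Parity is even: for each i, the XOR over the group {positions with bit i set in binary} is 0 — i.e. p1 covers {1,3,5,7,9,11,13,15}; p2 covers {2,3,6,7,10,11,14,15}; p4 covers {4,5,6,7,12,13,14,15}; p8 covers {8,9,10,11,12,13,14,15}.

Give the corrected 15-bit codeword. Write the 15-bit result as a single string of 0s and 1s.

000010000101110

s1 (pos 1,3,5,7,9,11,13,15): 0⊕0⊕1⊕0⊕1⊕0⊕1⊕0 = 1
s2 (pos 2,3,6,7,10,11,14,15): 0⊕0⊕0⊕0⊕1⊕0⊕1⊕0 = 0
s4 (pos 4,5,6,7,12,13,14,15): 0⊕1⊕0⊕0⊕1⊕1⊕1⊕0 = 0
s8 (pos 8,9,10,11,12,13,14,15): 0⊕1⊕1⊕0⊕1⊕1⊕1⊕0 = 1
Syndrome s8…s1 = 1001 → error at position 9.
Flip position 9: 000010001101110 → 000010000101110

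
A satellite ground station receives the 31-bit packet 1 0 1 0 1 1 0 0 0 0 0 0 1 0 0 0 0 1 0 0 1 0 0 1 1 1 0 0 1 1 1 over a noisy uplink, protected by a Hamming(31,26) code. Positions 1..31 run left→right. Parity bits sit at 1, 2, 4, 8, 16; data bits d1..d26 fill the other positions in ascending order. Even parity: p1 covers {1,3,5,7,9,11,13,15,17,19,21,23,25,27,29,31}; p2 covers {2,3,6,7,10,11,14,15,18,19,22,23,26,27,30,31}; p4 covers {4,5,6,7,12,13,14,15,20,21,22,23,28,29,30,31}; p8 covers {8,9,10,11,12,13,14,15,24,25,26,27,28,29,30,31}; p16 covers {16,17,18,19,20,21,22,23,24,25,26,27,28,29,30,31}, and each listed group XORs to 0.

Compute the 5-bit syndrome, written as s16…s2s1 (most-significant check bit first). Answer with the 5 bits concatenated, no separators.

s1 (pos 1,3,5,7,9,11,13,15,17,19,21,23,25,27,29,31): 1⊕1⊕1⊕0⊕0⊕0⊕1⊕0⊕0⊕0⊕1⊕0⊕1⊕0⊕1⊕1 = 0
s2 (pos 2,3,6,7,10,11,14,15,18,19,22,23,26,27,30,31): 0⊕1⊕1⊕0⊕0⊕0⊕0⊕0⊕1⊕0⊕0⊕0⊕1⊕0⊕1⊕1 = 0
s4 (pos 4,5,6,7,12,13,14,15,20,21,22,23,28,29,30,31): 0⊕1⊕1⊕0⊕0⊕1⊕0⊕0⊕0⊕1⊕0⊕0⊕0⊕1⊕1⊕1 = 1
s8 (pos 8,9,10,11,12,13,14,15,24,25,26,27,28,29,30,31): 0⊕0⊕0⊕0⊕0⊕1⊕0⊕0⊕1⊕1⊕1⊕0⊕0⊕1⊕1⊕1 = 1
s16 (pos 16,17,18,19,20,21,22,23,24,25,26,27,28,29,30,31): 0⊕0⊕1⊕0⊕0⊕1⊕0⊕0⊕1⊕1⊕1⊕0⊕0⊕1⊕1⊕1 = 0
Syndrome s16…s1 = 01100 → error at position 12.

01100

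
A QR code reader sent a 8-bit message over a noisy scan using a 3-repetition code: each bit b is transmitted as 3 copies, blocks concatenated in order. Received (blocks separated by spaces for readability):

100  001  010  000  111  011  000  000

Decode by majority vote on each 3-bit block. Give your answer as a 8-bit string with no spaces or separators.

00001100

Block 1 (100): 1 one → 0
Block 2 (001): 1 one → 0
Block 3 (010): 1 one → 0
Block 4 (000): 0 ones → 0
Block 5 (111): 3 ones → 1
Block 6 (011): 2 ones → 1
Block 7 (000): 0 ones → 0
Block 8 (000): 0 ones → 0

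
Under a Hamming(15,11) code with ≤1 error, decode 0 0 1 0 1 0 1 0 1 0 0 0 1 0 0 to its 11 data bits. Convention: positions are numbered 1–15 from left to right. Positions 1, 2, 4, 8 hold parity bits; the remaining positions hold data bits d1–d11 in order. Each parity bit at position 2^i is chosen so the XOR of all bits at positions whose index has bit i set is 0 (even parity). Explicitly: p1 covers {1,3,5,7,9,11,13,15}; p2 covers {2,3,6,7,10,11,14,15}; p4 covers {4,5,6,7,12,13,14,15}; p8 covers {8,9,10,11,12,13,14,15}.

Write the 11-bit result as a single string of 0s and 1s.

10011000100

s1 (pos 1,3,5,7,9,11,13,15): 0⊕1⊕1⊕1⊕1⊕0⊕1⊕0 = 1
s2 (pos 2,3,6,7,10,11,14,15): 0⊕1⊕0⊕1⊕0⊕0⊕0⊕0 = 0
s4 (pos 4,5,6,7,12,13,14,15): 0⊕1⊕0⊕1⊕0⊕1⊕0⊕0 = 1
s8 (pos 8,9,10,11,12,13,14,15): 0⊕1⊕0⊕0⊕0⊕1⊕0⊕0 = 0
Syndrome s8…s1 = 0101 → error at position 5.
Flip position 5: 001010101000100 → 001000101000100
Read data bits from positions 3,5,6,7,9,10,11,12,13,14,15: 10011000100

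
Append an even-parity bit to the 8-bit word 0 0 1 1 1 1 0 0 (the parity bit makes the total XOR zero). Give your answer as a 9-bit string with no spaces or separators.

XOR of the 8 data bits: 0⊕0⊕1⊕1⊕1⊕1⊕0⊕0 = 0
Parity bit = 0 (so all 9 bits XOR to 0).

001111000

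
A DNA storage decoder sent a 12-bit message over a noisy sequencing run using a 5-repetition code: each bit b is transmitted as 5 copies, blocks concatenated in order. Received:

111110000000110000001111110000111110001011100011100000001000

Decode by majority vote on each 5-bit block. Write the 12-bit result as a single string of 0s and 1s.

Block 1 (11111): 5 ones → 1
Block 2 (00000): 0 ones → 0
Block 3 (00110): 2 ones → 0
Block 4 (00000): 0 ones → 0
Block 5 (11111): 5 ones → 1
Block 6 (10000): 1 one → 0
Block 7 (11111): 5 ones → 1
Block 8 (00010): 1 one → 0
Block 9 (11100): 3 ones → 1
Block 10 (01110): 3 ones → 1
Block 11 (00000): 0 ones → 0
Block 12 (01000): 1 one → 0

100010101100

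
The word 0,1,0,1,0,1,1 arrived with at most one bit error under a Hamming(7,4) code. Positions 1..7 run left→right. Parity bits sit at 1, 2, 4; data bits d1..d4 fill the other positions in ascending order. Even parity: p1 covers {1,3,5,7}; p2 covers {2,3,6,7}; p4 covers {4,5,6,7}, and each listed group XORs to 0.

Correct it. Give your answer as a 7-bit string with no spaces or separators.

0101010

s1 (pos 1,3,5,7): 0⊕0⊕0⊕1 = 1
s2 (pos 2,3,6,7): 1⊕0⊕1⊕1 = 1
s4 (pos 4,5,6,7): 1⊕0⊕1⊕1 = 1
Syndrome s4…s1 = 111 → error at position 7.
Flip position 7: 0101011 → 0101010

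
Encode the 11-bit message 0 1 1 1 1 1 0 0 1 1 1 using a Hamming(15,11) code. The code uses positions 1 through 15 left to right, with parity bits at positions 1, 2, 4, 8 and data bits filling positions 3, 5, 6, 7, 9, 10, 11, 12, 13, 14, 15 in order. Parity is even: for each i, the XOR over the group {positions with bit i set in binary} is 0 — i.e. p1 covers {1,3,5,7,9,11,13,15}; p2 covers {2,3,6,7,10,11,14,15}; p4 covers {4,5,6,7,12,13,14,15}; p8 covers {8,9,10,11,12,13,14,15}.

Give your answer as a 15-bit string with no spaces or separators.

110011111100111

Place data at non-parity positions: p1 p2 0 p4 1 1 1 p8 1 1 0 0 1 1 1
p1 (pos 1,3,5,7,9,11,13,15): XOR of data positions = 0⊕1⊕1⊕1⊕0⊕1⊕1 = 1
p2 (pos 2,3,6,7,10,11,14,15): XOR of data positions = 0⊕1⊕1⊕1⊕0⊕1⊕1 = 1
p4 (pos 4,5,6,7,12,13,14,15): XOR of data positions = 1⊕1⊕1⊕0⊕1⊕1⊕1 = 0
p8 (pos 8,9,10,11,12,13,14,15): XOR of data positions = 1⊕1⊕0⊕0⊕1⊕1⊕1 = 1
Codeword: 110011111100111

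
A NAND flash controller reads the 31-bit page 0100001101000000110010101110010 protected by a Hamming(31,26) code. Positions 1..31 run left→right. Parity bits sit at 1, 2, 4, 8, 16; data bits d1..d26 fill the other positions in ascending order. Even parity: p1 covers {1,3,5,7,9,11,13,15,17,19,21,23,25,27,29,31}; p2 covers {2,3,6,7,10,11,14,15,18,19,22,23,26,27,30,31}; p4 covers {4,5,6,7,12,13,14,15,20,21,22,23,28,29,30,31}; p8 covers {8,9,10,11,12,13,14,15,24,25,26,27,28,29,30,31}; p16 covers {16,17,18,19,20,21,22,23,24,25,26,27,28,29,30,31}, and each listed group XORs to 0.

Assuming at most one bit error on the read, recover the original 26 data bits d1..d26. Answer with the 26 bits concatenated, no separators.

s1 (pos 1,3,5,7,9,11,13,15,17,19,21,23,25,27,29,31): 0⊕0⊕0⊕1⊕0⊕0⊕0⊕0⊕1⊕0⊕1⊕1⊕1⊕1⊕0⊕0 = 0
s2 (pos 2,3,6,7,10,11,14,15,18,19,22,23,26,27,30,31): 1⊕0⊕0⊕1⊕1⊕0⊕0⊕0⊕1⊕0⊕0⊕1⊕1⊕1⊕1⊕0 = 0
s4 (pos 4,5,6,7,12,13,14,15,20,21,22,23,28,29,30,31): 0⊕0⊕0⊕1⊕0⊕0⊕0⊕0⊕0⊕1⊕0⊕1⊕0⊕0⊕1⊕0 = 0
s8 (pos 8,9,10,11,12,13,14,15,24,25,26,27,28,29,30,31): 1⊕0⊕1⊕0⊕0⊕0⊕0⊕0⊕0⊕1⊕1⊕1⊕0⊕0⊕1⊕0 = 0
s16 (pos 16,17,18,19,20,21,22,23,24,25,26,27,28,29,30,31): 0⊕1⊕1⊕0⊕0⊕1⊕0⊕1⊕0⊕1⊕1⊕1⊕0⊕0⊕1⊕0 = 0
Syndrome s16…s1 = 00000 → no error.
Read data bits from positions 3,5,6,7,9,10,11,12,13,14,15,17,18,19,20,21,22,23,24,25,26,27,28,29,30,31: 00010100000110010101110010

00010100000110010101110010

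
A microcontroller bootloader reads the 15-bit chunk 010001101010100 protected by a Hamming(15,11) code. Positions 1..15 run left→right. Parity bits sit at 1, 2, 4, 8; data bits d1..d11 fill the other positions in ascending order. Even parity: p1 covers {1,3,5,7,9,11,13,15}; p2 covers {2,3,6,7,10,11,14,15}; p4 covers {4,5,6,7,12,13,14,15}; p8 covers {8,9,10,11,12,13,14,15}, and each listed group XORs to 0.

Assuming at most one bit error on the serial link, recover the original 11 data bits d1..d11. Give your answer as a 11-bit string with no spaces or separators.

00111011100

s1 (pos 1,3,5,7,9,11,13,15): 0⊕0⊕0⊕1⊕1⊕1⊕1⊕0 = 0
s2 (pos 2,3,6,7,10,11,14,15): 1⊕0⊕1⊕1⊕0⊕1⊕0⊕0 = 0
s4 (pos 4,5,6,7,12,13,14,15): 0⊕0⊕1⊕1⊕0⊕1⊕0⊕0 = 1
s8 (pos 8,9,10,11,12,13,14,15): 0⊕1⊕0⊕1⊕0⊕1⊕0⊕0 = 1
Syndrome s8…s1 = 1100 → error at position 12.
Flip position 12: 010001101010100 → 010001101011100
Read data bits from positions 3,5,6,7,9,10,11,12,13,14,15: 00111011100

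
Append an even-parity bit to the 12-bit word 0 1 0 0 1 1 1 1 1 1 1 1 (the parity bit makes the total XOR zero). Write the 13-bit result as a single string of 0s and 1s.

XOR of the 12 data bits: 0⊕1⊕0⊕0⊕1⊕1⊕1⊕1⊕1⊕1⊕1⊕1 = 1
Parity bit = 1 (so all 13 bits XOR to 0).

0100111111111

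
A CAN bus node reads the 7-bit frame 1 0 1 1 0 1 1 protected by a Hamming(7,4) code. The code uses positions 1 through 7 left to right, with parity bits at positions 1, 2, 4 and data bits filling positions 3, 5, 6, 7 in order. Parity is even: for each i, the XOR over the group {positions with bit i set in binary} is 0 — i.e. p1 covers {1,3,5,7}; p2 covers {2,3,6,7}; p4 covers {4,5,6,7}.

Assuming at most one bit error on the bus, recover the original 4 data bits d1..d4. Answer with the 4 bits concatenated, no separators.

1010

s1 (pos 1,3,5,7): 1⊕1⊕0⊕1 = 1
s2 (pos 2,3,6,7): 0⊕1⊕1⊕1 = 1
s4 (pos 4,5,6,7): 1⊕0⊕1⊕1 = 1
Syndrome s4…s1 = 111 → error at position 7.
Flip position 7: 1011011 → 1011010
Read data bits from positions 3,5,6,7: 1010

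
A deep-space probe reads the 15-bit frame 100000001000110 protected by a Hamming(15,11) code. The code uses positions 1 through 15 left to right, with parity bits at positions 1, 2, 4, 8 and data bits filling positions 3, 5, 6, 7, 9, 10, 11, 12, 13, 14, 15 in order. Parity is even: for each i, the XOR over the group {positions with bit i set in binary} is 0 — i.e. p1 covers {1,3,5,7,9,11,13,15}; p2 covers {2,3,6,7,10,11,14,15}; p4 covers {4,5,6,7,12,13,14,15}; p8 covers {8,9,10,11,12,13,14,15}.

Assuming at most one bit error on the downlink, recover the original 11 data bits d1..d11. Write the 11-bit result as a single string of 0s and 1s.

00001010110

s1 (pos 1,3,5,7,9,11,13,15): 1⊕0⊕0⊕0⊕1⊕0⊕1⊕0 = 1
s2 (pos 2,3,6,7,10,11,14,15): 0⊕0⊕0⊕0⊕0⊕0⊕1⊕0 = 1
s4 (pos 4,5,6,7,12,13,14,15): 0⊕0⊕0⊕0⊕0⊕1⊕1⊕0 = 0
s8 (pos 8,9,10,11,12,13,14,15): 0⊕1⊕0⊕0⊕0⊕1⊕1⊕0 = 1
Syndrome s8…s1 = 1011 → error at position 11.
Flip position 11: 100000001000110 → 100000001010110
Read data bits from positions 3,5,6,7,9,10,11,12,13,14,15: 00001010110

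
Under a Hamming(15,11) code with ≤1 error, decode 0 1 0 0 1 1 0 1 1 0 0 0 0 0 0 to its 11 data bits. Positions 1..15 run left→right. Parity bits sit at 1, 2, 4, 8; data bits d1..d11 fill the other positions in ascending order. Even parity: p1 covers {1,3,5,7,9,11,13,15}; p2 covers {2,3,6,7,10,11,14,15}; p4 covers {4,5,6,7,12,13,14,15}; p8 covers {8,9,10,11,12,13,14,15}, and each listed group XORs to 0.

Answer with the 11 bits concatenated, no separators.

s1 (pos 1,3,5,7,9,11,13,15): 0⊕0⊕1⊕0⊕1⊕0⊕0⊕0 = 0
s2 (pos 2,3,6,7,10,11,14,15): 1⊕0⊕1⊕0⊕0⊕0⊕0⊕0 = 0
s4 (pos 4,5,6,7,12,13,14,15): 0⊕1⊕1⊕0⊕0⊕0⊕0⊕0 = 0
s8 (pos 8,9,10,11,12,13,14,15): 1⊕1⊕0⊕0⊕0⊕0⊕0⊕0 = 0
Syndrome s8…s1 = 0000 → no error.
Read data bits from positions 3,5,6,7,9,10,11,12,13,14,15: 01101000000

01101000000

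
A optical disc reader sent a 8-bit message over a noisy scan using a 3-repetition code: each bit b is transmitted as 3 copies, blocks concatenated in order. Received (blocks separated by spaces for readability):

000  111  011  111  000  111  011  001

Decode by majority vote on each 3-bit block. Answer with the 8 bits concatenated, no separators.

01110110

Block 1 (000): 0 ones → 0
Block 2 (111): 3 ones → 1
Block 3 (011): 2 ones → 1
Block 4 (111): 3 ones → 1
Block 5 (000): 0 ones → 0
Block 6 (111): 3 ones → 1
Block 7 (011): 2 ones → 1
Block 8 (001): 1 one → 0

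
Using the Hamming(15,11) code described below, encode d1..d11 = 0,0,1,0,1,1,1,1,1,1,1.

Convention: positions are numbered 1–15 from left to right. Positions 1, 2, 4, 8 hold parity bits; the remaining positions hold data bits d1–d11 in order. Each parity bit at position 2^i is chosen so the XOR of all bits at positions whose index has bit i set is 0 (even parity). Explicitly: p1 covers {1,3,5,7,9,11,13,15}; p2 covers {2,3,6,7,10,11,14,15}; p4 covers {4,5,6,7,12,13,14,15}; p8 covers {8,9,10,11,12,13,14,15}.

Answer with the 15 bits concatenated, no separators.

Place data at non-parity positions: p1 p2 0 p4 0 1 0 p8 1 1 1 1 1 1 1
p1 (pos 1,3,5,7,9,11,13,15): XOR of data positions = 0⊕0⊕0⊕1⊕1⊕1⊕1 = 0
p2 (pos 2,3,6,7,10,11,14,15): XOR of data positions = 0⊕1⊕0⊕1⊕1⊕1⊕1 = 1
p4 (pos 4,5,6,7,12,13,14,15): XOR of data positions = 0⊕1⊕0⊕1⊕1⊕1⊕1 = 1
p8 (pos 8,9,10,11,12,13,14,15): XOR of data positions = 1⊕1⊕1⊕1⊕1⊕1⊕1 = 1
Codeword: 010101011111111

010101011111111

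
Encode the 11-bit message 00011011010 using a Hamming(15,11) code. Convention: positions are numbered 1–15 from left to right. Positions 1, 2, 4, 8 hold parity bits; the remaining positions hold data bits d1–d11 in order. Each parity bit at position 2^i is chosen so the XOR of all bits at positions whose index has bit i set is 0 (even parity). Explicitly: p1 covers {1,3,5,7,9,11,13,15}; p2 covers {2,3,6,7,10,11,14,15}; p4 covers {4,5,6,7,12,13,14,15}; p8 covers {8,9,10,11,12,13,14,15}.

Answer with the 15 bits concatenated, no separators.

110100101011010

Place data at non-parity positions: p1 p2 0 p4 0 0 1 p8 1 0 1 1 0 1 0
p1 (pos 1,3,5,7,9,11,13,15): XOR of data positions = 0⊕0⊕1⊕1⊕1⊕0⊕0 = 1
p2 (pos 2,3,6,7,10,11,14,15): XOR of data positions = 0⊕0⊕1⊕0⊕1⊕1⊕0 = 1
p4 (pos 4,5,6,7,12,13,14,15): XOR of data positions = 0⊕0⊕1⊕1⊕0⊕1⊕0 = 1
p8 (pos 8,9,10,11,12,13,14,15): XOR of data positions = 1⊕0⊕1⊕1⊕0⊕1⊕0 = 0
Codeword: 110100101011010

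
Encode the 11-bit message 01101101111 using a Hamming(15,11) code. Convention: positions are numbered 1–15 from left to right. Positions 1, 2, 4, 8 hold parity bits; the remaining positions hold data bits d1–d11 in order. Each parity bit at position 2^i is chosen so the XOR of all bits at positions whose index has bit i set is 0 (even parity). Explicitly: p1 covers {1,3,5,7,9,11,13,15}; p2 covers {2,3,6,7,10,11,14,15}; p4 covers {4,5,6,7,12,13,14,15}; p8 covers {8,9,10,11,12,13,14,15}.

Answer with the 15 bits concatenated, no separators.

Place data at non-parity positions: p1 p2 0 p4 1 1 0 p8 1 1 0 1 1 1 1
p1 (pos 1,3,5,7,9,11,13,15): XOR of data positions = 0⊕1⊕0⊕1⊕0⊕1⊕1 = 0
p2 (pos 2,3,6,7,10,11,14,15): XOR of data positions = 0⊕1⊕0⊕1⊕0⊕1⊕1 = 0
p4 (pos 4,5,6,7,12,13,14,15): XOR of data positions = 1⊕1⊕0⊕1⊕1⊕1⊕1 = 0
p8 (pos 8,9,10,11,12,13,14,15): XOR of data positions = 1⊕1⊕0⊕1⊕1⊕1⊕1 = 0
Codeword: 000011001101111

000011001101111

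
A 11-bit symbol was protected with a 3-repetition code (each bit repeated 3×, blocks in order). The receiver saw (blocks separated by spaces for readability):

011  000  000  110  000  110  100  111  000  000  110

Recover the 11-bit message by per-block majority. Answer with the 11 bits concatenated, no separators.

Block 1 (011): 2 ones → 1
Block 2 (000): 0 ones → 0
Block 3 (000): 0 ones → 0
Block 4 (110): 2 ones → 1
Block 5 (000): 0 ones → 0
Block 6 (110): 2 ones → 1
Block 7 (100): 1 one → 0
Block 8 (111): 3 ones → 1
Block 9 (000): 0 ones → 0
Block 10 (000): 0 ones → 0
Block 11 (110): 2 ones → 1

10010101001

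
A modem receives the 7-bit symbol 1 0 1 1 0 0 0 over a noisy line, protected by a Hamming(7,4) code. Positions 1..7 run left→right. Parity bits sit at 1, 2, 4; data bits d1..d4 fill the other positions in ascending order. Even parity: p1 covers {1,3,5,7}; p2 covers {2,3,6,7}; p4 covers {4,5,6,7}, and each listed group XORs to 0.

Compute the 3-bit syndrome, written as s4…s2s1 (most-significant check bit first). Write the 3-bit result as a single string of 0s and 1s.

s1 (pos 1,3,5,7): 1⊕1⊕0⊕0 = 0
s2 (pos 2,3,6,7): 0⊕1⊕0⊕0 = 1
s4 (pos 4,5,6,7): 1⊕0⊕0⊕0 = 1
Syndrome s4…s1 = 110 → error at position 6.

110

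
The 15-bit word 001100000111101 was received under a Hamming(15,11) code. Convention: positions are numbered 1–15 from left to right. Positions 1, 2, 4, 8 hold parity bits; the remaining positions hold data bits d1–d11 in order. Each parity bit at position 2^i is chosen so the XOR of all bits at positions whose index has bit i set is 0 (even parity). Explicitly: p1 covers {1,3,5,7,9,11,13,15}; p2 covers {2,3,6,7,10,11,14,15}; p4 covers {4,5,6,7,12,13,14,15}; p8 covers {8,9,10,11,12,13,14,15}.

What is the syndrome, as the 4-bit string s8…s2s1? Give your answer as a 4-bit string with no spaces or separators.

s1 (pos 1,3,5,7,9,11,13,15): 0⊕1⊕0⊕0⊕0⊕1⊕1⊕1 = 0
s2 (pos 2,3,6,7,10,11,14,15): 0⊕1⊕0⊕0⊕1⊕1⊕0⊕1 = 0
s4 (pos 4,5,6,7,12,13,14,15): 1⊕0⊕0⊕0⊕1⊕1⊕0⊕1 = 0
s8 (pos 8,9,10,11,12,13,14,15): 0⊕0⊕1⊕1⊕1⊕1⊕0⊕1 = 1
Syndrome s8…s1 = 1000 → error at position 8.

1000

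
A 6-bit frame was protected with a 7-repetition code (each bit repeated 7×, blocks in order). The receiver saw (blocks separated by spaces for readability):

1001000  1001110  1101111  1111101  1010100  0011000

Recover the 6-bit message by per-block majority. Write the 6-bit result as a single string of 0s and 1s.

Block 1 (1001000): 2 ones → 0
Block 2 (1001110): 4 ones → 1
Block 3 (1101111): 6 ones → 1
Block 4 (1111101): 6 ones → 1
Block 5 (1010100): 3 ones → 0
Block 6 (0011000): 2 ones → 0

011100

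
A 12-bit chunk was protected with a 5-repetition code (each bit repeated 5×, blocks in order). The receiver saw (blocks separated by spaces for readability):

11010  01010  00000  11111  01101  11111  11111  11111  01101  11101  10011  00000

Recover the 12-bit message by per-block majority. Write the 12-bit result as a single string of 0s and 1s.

Block 1 (11010): 3 ones → 1
Block 2 (01010): 2 ones → 0
Block 3 (00000): 0 ones → 0
Block 4 (11111): 5 ones → 1
Block 5 (01101): 3 ones → 1
Block 6 (11111): 5 ones → 1
Block 7 (11111): 5 ones → 1
Block 8 (11111): 5 ones → 1
Block 9 (01101): 3 ones → 1
Block 10 (11101): 4 ones → 1
Block 11 (10011): 3 ones → 1
Block 12 (00000): 0 ones → 0

100111111110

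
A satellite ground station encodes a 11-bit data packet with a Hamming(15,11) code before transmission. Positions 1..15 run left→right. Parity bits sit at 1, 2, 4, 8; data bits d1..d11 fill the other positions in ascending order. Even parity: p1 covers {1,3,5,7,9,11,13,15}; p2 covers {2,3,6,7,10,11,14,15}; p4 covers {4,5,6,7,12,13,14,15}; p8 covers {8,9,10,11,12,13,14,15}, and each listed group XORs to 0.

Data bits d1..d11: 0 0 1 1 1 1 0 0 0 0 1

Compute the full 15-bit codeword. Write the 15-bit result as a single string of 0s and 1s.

100101111100001

Place data at non-parity positions: p1 p2 0 p4 0 1 1 p8 1 1 0 0 0 0 1
p1 (pos 1,3,5,7,9,11,13,15): XOR of data positions = 0⊕0⊕1⊕1⊕0⊕0⊕1 = 1
p2 (pos 2,3,6,7,10,11,14,15): XOR of data positions = 0⊕1⊕1⊕1⊕0⊕0⊕1 = 0
p4 (pos 4,5,6,7,12,13,14,15): XOR of data positions = 0⊕1⊕1⊕0⊕0⊕0⊕1 = 1
p8 (pos 8,9,10,11,12,13,14,15): XOR of data positions = 1⊕1⊕0⊕0⊕0⊕0⊕1 = 1
Codeword: 100101111100001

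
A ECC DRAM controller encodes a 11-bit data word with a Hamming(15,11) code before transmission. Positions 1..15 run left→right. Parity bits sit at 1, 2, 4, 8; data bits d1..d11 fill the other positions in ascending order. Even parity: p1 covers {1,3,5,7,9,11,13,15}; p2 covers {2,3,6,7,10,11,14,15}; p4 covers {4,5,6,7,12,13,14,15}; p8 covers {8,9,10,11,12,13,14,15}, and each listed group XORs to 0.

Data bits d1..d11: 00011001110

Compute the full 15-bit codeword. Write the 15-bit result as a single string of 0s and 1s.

Place data at non-parity positions: p1 p2 0 p4 0 0 1 p8 1 0 0 1 1 1 0
p1 (pos 1,3,5,7,9,11,13,15): XOR of data positions = 0⊕0⊕1⊕1⊕0⊕1⊕0 = 1
p2 (pos 2,3,6,7,10,11,14,15): XOR of data positions = 0⊕0⊕1⊕0⊕0⊕1⊕0 = 0
p4 (pos 4,5,6,7,12,13,14,15): XOR of data positions = 0⊕0⊕1⊕1⊕1⊕1⊕0 = 0
p8 (pos 8,9,10,11,12,13,14,15): XOR of data positions = 1⊕0⊕0⊕1⊕1⊕1⊕0 = 0
Codeword: 100000101001110

100000101001110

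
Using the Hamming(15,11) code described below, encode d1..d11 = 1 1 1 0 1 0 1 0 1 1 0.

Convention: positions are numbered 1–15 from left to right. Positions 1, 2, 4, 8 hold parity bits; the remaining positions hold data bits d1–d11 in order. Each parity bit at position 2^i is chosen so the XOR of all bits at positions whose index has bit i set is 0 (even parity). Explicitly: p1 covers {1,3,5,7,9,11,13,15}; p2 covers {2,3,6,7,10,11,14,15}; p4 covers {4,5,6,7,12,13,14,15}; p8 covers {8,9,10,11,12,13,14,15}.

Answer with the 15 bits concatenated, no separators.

101011001010110

Place data at non-parity positions: p1 p2 1 p4 1 1 0 p8 1 0 1 0 1 1 0
p1 (pos 1,3,5,7,9,11,13,15): XOR of data positions = 1⊕1⊕0⊕1⊕1⊕1⊕0 = 1
p2 (pos 2,3,6,7,10,11,14,15): XOR of data positions = 1⊕1⊕0⊕0⊕1⊕1⊕0 = 0
p4 (pos 4,5,6,7,12,13,14,15): XOR of data positions = 1⊕1⊕0⊕0⊕1⊕1⊕0 = 0
p8 (pos 8,9,10,11,12,13,14,15): XOR of data positions = 1⊕0⊕1⊕0⊕1⊕1⊕0 = 0
Codeword: 101011001010110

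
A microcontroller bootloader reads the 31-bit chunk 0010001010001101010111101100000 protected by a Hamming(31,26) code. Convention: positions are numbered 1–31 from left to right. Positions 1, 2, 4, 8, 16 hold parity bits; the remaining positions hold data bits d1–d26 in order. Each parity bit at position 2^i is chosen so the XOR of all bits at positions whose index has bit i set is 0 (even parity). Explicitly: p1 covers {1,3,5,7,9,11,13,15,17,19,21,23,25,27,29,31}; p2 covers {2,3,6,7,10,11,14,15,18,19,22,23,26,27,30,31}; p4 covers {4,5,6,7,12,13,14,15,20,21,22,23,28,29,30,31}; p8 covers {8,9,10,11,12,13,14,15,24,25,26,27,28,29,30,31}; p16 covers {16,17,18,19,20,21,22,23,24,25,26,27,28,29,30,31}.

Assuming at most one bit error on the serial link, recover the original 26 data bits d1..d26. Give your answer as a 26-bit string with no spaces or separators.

s1 (pos 1,3,5,7,9,11,13,15,17,19,21,23,25,27,29,31): 0⊕1⊕0⊕1⊕1⊕0⊕1⊕0⊕0⊕0⊕1⊕1⊕1⊕0⊕0⊕0 = 1
s2 (pos 2,3,6,7,10,11,14,15,18,19,22,23,26,27,30,31): 0⊕1⊕0⊕1⊕0⊕0⊕1⊕0⊕1⊕0⊕1⊕1⊕1⊕0⊕0⊕0 = 1
s4 (pos 4,5,6,7,12,13,14,15,20,21,22,23,28,29,30,31): 0⊕0⊕0⊕1⊕0⊕1⊕1⊕0⊕1⊕1⊕1⊕1⊕0⊕0⊕0⊕0 = 1
s8 (pos 8,9,10,11,12,13,14,15,24,25,26,27,28,29,30,31): 0⊕1⊕0⊕0⊕0⊕1⊕1⊕0⊕0⊕1⊕1⊕0⊕0⊕0⊕0⊕0 = 1
s16 (pos 16,17,18,19,20,21,22,23,24,25,26,27,28,29,30,31): 1⊕0⊕1⊕0⊕1⊕1⊕1⊕1⊕0⊕1⊕1⊕0⊕0⊕0⊕0⊕0 = 0
Syndrome s16…s1 = 01111 → error at position 15.
Flip position 15: 0010001010001101010111101100000 → 0010001010001111010111101100000
Read data bits from positions 3,5,6,7,9,10,11,12,13,14,15,17,18,19,20,21,22,23,24,25,26,27,28,29,30,31: 10011000111010111101100000

10011000111010111101100000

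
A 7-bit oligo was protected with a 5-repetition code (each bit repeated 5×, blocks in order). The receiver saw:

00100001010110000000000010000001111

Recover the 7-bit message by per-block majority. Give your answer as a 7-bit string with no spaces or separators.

Block 1 (00100): 1 one → 0
Block 2 (00101): 2 ones → 0
Block 3 (01100): 2 ones → 0
Block 4 (00000): 0 ones → 0
Block 5 (00001): 1 one → 0
Block 6 (00000): 0 ones → 0
Block 7 (01111): 4 ones → 1

0000001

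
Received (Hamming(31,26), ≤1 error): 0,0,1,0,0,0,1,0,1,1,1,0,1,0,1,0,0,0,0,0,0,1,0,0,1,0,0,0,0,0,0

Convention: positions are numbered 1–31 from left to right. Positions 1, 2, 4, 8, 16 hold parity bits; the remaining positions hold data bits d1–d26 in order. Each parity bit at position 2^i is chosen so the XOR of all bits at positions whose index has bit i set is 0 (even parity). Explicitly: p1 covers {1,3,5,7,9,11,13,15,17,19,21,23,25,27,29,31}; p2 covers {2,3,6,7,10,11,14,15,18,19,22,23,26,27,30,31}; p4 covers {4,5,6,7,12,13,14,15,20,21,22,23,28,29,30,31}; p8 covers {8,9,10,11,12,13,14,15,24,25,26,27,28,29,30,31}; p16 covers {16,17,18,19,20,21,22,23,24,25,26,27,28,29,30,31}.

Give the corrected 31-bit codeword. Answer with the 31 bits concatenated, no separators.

1010001011101010000001001000000

s1 (pos 1,3,5,7,9,11,13,15,17,19,21,23,25,27,29,31): 0⊕1⊕0⊕1⊕1⊕1⊕1⊕1⊕0⊕0⊕0⊕0⊕1⊕0⊕0⊕0 = 1
s2 (pos 2,3,6,7,10,11,14,15,18,19,22,23,26,27,30,31): 0⊕1⊕0⊕1⊕1⊕1⊕0⊕1⊕0⊕0⊕1⊕0⊕0⊕0⊕0⊕0 = 0
s4 (pos 4,5,6,7,12,13,14,15,20,21,22,23,28,29,30,31): 0⊕0⊕0⊕1⊕0⊕1⊕0⊕1⊕0⊕0⊕1⊕0⊕0⊕0⊕0⊕0 = 0
s8 (pos 8,9,10,11,12,13,14,15,24,25,26,27,28,29,30,31): 0⊕1⊕1⊕1⊕0⊕1⊕0⊕1⊕0⊕1⊕0⊕0⊕0⊕0⊕0⊕0 = 0
s16 (pos 16,17,18,19,20,21,22,23,24,25,26,27,28,29,30,31): 0⊕0⊕0⊕0⊕0⊕0⊕1⊕0⊕0⊕1⊕0⊕0⊕0⊕0⊕0⊕0 = 0
Syndrome s16…s1 = 00001 → error at position 1.
Flip position 1: 0010001011101010000001001000000 → 1010001011101010000001001000000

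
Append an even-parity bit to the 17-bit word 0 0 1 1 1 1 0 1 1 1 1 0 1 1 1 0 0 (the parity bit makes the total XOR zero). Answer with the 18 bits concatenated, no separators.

XOR of the 17 data bits: 0⊕0⊕1⊕1⊕1⊕1⊕0⊕1⊕1⊕1⊕1⊕0⊕1⊕1⊕1⊕0⊕0 = 1
Parity bit = 1 (so all 18 bits XOR to 0).

001111011110111001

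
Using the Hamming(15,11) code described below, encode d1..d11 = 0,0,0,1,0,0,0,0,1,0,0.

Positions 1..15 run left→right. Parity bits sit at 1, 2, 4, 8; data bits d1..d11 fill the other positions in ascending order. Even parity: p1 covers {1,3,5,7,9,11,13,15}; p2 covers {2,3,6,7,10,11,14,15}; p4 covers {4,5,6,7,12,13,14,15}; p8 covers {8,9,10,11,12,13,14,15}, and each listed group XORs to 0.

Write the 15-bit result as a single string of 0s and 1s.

010000110000100

Place data at non-parity positions: p1 p2 0 p4 0 0 1 p8 0 0 0 0 1 0 0
p1 (pos 1,3,5,7,9,11,13,15): XOR of data positions = 0⊕0⊕1⊕0⊕0⊕1⊕0 = 0
p2 (pos 2,3,6,7,10,11,14,15): XOR of data positions = 0⊕0⊕1⊕0⊕0⊕0⊕0 = 1
p4 (pos 4,5,6,7,12,13,14,15): XOR of data positions = 0⊕0⊕1⊕0⊕1⊕0⊕0 = 0
p8 (pos 8,9,10,11,12,13,14,15): XOR of data positions = 0⊕0⊕0⊕0⊕1⊕0⊕0 = 1
Codeword: 010000110000100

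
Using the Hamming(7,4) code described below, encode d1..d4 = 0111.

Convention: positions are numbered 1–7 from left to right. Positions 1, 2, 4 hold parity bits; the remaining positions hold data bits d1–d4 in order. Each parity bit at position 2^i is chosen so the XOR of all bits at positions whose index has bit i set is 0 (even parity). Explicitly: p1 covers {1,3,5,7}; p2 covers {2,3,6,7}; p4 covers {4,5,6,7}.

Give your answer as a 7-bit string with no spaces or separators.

0001111

Place data at non-parity positions: p1 p2 0 p4 1 1 1
p1 (pos 1,3,5,7): XOR of data positions = 0⊕1⊕1 = 0
p2 (pos 2,3,6,7): XOR of data positions = 0⊕1⊕1 = 0
p4 (pos 4,5,6,7): XOR of data positions = 1⊕1⊕1 = 1
Codeword: 0001111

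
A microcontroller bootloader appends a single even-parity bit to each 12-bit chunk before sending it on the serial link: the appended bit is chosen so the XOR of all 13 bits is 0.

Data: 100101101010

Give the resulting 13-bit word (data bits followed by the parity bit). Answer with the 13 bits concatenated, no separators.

1001011010100

XOR of the 12 data bits: 1⊕0⊕0⊕1⊕0⊕1⊕1⊕0⊕1⊕0⊕1⊕0 = 0
Parity bit = 0 (so all 13 bits XOR to 0).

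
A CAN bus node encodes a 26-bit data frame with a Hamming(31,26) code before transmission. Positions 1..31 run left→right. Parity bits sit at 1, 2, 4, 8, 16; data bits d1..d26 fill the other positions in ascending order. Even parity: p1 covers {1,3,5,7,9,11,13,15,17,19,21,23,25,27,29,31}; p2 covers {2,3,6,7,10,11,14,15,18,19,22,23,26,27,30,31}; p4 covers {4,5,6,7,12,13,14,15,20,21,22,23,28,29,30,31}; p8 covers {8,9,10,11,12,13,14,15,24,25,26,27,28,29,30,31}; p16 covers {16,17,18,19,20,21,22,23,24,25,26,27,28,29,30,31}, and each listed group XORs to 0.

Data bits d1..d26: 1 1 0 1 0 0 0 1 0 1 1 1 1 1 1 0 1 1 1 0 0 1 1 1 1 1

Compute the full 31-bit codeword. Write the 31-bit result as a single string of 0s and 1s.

Place data at non-parity positions: p1 p2 1 p4 1 0 1 p8 0 0 0 1 0 1 1 p16 1 1 1 1 0 1 1 1 0 0 1 1 1 1 1
p1 (pos 1,3,5,7,9,11,13,15,17,19,21,23,25,27,29,31): XOR of data positions = 1⊕1⊕1⊕0⊕0⊕0⊕1⊕1⊕1⊕0⊕1⊕0⊕1⊕1⊕1 = 0
p2 (pos 2,3,6,7,10,11,14,15,18,19,22,23,26,27,30,31): XOR of data positions = 1⊕0⊕1⊕0⊕0⊕1⊕1⊕1⊕1⊕1⊕1⊕0⊕1⊕1⊕1 = 1
p4 (pos 4,5,6,7,12,13,14,15,20,21,22,23,28,29,30,31): XOR of data positions = 1⊕0⊕1⊕1⊕0⊕1⊕1⊕1⊕0⊕1⊕1⊕1⊕1⊕1⊕1 = 0
p8 (pos 8,9,10,11,12,13,14,15,24,25,26,27,28,29,30,31): XOR of data positions = 0⊕0⊕0⊕1⊕0⊕1⊕1⊕1⊕0⊕0⊕1⊕1⊕1⊕1⊕1 = 1
p16 (pos 16,17,18,19,20,21,22,23,24,25,26,27,28,29,30,31): XOR of data positions = 1⊕1⊕1⊕1⊕0⊕1⊕1⊕1⊕0⊕0⊕1⊕1⊕1⊕1⊕1 = 0
Codeword: 0110101100010110111101110011111

0110101100010110111101110011111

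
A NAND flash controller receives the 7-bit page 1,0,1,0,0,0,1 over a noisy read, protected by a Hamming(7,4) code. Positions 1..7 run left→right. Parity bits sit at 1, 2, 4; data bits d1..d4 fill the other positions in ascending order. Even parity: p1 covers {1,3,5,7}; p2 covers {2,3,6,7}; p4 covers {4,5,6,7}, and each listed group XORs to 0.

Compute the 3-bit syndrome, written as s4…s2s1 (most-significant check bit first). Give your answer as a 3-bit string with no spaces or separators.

101

s1 (pos 1,3,5,7): 1⊕1⊕0⊕1 = 1
s2 (pos 2,3,6,7): 0⊕1⊕0⊕1 = 0
s4 (pos 4,5,6,7): 0⊕0⊕0⊕1 = 1
Syndrome s4…s1 = 101 → error at position 5.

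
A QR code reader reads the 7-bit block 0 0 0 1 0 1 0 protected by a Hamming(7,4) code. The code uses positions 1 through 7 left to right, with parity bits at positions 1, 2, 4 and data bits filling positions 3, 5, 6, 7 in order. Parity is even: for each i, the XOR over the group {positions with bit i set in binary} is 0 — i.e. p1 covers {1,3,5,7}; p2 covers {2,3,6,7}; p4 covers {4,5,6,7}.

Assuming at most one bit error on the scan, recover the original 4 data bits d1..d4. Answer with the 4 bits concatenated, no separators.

0010

s1 (pos 1,3,5,7): 0⊕0⊕0⊕0 = 0
s2 (pos 2,3,6,7): 0⊕0⊕1⊕0 = 1
s4 (pos 4,5,6,7): 1⊕0⊕1⊕0 = 0
Syndrome s4…s1 = 010 → error at position 2.
Flip position 2: 0001010 → 0101010
Read data bits from positions 3,5,6,7: 0010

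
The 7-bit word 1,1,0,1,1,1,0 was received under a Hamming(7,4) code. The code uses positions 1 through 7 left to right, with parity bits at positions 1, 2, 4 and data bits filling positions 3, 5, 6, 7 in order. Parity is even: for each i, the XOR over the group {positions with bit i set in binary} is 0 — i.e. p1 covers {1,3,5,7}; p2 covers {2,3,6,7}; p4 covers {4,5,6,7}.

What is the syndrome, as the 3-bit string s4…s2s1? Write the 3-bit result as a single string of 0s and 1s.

s1 (pos 1,3,5,7): 1⊕0⊕1⊕0 = 0
s2 (pos 2,3,6,7): 1⊕0⊕1⊕0 = 0
s4 (pos 4,5,6,7): 1⊕1⊕1⊕0 = 1
Syndrome s4…s1 = 100 → error at position 4.

100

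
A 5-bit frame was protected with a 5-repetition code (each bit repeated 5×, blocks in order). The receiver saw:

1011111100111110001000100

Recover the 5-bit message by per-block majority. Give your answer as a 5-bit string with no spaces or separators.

11100

Block 1 (10111): 4 ones → 1
Block 2 (11100): 3 ones → 1
Block 3 (11111): 5 ones → 1
Block 4 (00010): 1 one → 0
Block 5 (00100): 1 one → 0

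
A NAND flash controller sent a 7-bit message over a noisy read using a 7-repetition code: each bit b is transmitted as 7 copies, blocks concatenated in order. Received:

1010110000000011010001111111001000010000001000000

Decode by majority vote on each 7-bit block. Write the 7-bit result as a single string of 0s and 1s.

Block 1 (1010110): 4 ones → 1
Block 2 (0000000): 0 ones → 0
Block 3 (1101000): 3 ones → 0
Block 4 (1111111): 7 ones → 1
Block 5 (0010000): 1 one → 0
Block 6 (1000000): 1 one → 0
Block 7 (1000000): 1 one → 0

1001000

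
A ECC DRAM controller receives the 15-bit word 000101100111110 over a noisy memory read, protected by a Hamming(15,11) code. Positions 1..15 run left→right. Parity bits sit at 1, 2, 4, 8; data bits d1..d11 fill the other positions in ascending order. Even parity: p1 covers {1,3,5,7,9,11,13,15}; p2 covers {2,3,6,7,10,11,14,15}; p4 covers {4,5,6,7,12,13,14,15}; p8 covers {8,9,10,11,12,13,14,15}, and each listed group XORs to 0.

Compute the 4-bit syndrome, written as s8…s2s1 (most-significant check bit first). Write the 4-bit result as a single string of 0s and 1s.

s1 (pos 1,3,5,7,9,11,13,15): 0⊕0⊕0⊕1⊕0⊕1⊕1⊕0 = 1
s2 (pos 2,3,6,7,10,11,14,15): 0⊕0⊕1⊕1⊕1⊕1⊕1⊕0 = 1
s4 (pos 4,5,6,7,12,13,14,15): 1⊕0⊕1⊕1⊕1⊕1⊕1⊕0 = 0
s8 (pos 8,9,10,11,12,13,14,15): 0⊕0⊕1⊕1⊕1⊕1⊕1⊕0 = 1
Syndrome s8…s1 = 1011 → error at position 11.

1011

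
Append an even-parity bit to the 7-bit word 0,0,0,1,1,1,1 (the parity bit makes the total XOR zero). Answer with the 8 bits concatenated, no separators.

XOR of the 7 data bits: 0⊕0⊕0⊕1⊕1⊕1⊕1 = 0
Parity bit = 0 (so all 8 bits XOR to 0).

00011110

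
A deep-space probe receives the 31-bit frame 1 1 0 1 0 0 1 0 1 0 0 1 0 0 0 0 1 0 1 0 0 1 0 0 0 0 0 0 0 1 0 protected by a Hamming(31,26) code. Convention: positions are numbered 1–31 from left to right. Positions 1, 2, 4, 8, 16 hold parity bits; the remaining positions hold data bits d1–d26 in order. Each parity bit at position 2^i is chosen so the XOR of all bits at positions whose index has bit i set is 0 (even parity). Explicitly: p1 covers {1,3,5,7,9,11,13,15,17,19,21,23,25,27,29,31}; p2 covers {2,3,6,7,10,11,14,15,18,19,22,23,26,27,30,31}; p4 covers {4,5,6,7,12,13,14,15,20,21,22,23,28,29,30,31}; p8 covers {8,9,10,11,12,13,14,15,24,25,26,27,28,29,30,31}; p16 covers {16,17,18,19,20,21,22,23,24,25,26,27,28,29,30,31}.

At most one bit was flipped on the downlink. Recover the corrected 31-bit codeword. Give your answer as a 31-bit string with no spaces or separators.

1101001010010010101001000000010

s1 (pos 1,3,5,7,9,11,13,15,17,19,21,23,25,27,29,31): 1⊕0⊕0⊕1⊕1⊕0⊕0⊕0⊕1⊕1⊕0⊕0⊕0⊕0⊕0⊕0 = 1
s2 (pos 2,3,6,7,10,11,14,15,18,19,22,23,26,27,30,31): 1⊕0⊕0⊕1⊕0⊕0⊕0⊕0⊕0⊕1⊕1⊕0⊕0⊕0⊕1⊕0 = 1
s4 (pos 4,5,6,7,12,13,14,15,20,21,22,23,28,29,30,31): 1⊕0⊕0⊕1⊕1⊕0⊕0⊕0⊕0⊕0⊕1⊕0⊕0⊕0⊕1⊕0 = 1
s8 (pos 8,9,10,11,12,13,14,15,24,25,26,27,28,29,30,31): 0⊕1⊕0⊕0⊕1⊕0⊕0⊕0⊕0⊕0⊕0⊕0⊕0⊕0⊕1⊕0 = 1
s16 (pos 16,17,18,19,20,21,22,23,24,25,26,27,28,29,30,31): 0⊕1⊕0⊕1⊕0⊕0⊕1⊕0⊕0⊕0⊕0⊕0⊕0⊕0⊕1⊕0 = 0
Syndrome s16…s1 = 01111 → error at position 15.
Flip position 15: 1101001010010000101001000000010 → 1101001010010010101001000000010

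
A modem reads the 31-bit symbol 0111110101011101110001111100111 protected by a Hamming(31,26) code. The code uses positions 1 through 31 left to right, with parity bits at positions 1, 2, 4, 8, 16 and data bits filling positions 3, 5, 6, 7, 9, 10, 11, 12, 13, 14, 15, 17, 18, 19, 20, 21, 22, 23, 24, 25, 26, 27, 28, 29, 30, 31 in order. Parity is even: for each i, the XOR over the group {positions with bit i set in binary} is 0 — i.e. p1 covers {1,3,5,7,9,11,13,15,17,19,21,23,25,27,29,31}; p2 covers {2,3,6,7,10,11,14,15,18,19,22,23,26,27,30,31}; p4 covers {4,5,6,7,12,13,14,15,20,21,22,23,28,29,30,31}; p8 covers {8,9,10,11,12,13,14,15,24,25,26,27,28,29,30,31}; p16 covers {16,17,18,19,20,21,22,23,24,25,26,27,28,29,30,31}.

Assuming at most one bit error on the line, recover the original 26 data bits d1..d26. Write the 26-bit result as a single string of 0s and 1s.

11100101110110001111100101

s1 (pos 1,3,5,7,9,11,13,15,17,19,21,23,25,27,29,31): 0⊕1⊕1⊕0⊕0⊕0⊕1⊕0⊕1⊕0⊕0⊕1⊕1⊕0⊕1⊕1 = 0
s2 (pos 2,3,6,7,10,11,14,15,18,19,22,23,26,27,30,31): 1⊕1⊕1⊕0⊕1⊕0⊕1⊕0⊕1⊕0⊕1⊕1⊕1⊕0⊕1⊕1 = 1
s4 (pos 4,5,6,7,12,13,14,15,20,21,22,23,28,29,30,31): 1⊕1⊕1⊕0⊕1⊕1⊕1⊕0⊕0⊕0⊕1⊕1⊕0⊕1⊕1⊕1 = 1
s8 (pos 8,9,10,11,12,13,14,15,24,25,26,27,28,29,30,31): 1⊕0⊕1⊕0⊕1⊕1⊕1⊕0⊕1⊕1⊕1⊕0⊕0⊕1⊕1⊕1 = 1
s16 (pos 16,17,18,19,20,21,22,23,24,25,26,27,28,29,30,31): 1⊕1⊕1⊕0⊕0⊕0⊕1⊕1⊕1⊕1⊕1⊕0⊕0⊕1⊕1⊕1 = 1
Syndrome s16…s1 = 11110 → error at position 30.
Flip position 30: 0111110101011101110001111100111 → 0111110101011101110001111100101
Read data bits from positions 3,5,6,7,9,10,11,12,13,14,15,17,18,19,20,21,22,23,24,25,26,27,28,29,30,31: 11100101110110001111100101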